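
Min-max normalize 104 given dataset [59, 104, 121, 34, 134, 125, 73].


min=34, max=134
(104-34)/(134-34) = 70/100 = 0.7

0.7


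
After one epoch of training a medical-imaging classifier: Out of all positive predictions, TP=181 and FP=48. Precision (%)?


Precision = TP/(TP+FP)
= 181/(181+48)
= 181/229 = 79.04%

79.04%


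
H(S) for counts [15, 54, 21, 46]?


Probabilities: [15/136, 54/136, 21/136, 46/136] ≈ [0.1103, 0.3971, 0.1544, 0.3382]
H = -((15/136)·log₂(15/136) + (54/136)·log₂(54/136) + (21/136)·log₂(21/136) + (46/136)·log₂(46/136))
  = 1.825 bits

1.825 bits


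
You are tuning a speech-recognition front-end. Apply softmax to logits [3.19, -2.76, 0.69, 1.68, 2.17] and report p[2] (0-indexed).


Exponentials: e^3.19=24.2884, e^-2.76=0.0633, e^0.69=1.9937, e^1.68=5.3656, e^2.17=8.7583
Sum = 40.4693
Softmax = [0.6002, 0.0016, 0.0493, 0.1326, 0.2164]
p[2] = 1.9937/40.4693 = 0.0493

0.0493


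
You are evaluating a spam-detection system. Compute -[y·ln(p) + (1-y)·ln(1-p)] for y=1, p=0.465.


BCE = -[y·ln(p) + (1-y)·ln(1-p)]
= -1·ln(0.465) - 0
= -ln(0.465) = 0.7657

0.7657


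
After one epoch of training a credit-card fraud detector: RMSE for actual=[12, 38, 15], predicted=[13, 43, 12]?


MSE = 35/3 = 11.6667
RMSE = √(35/3) = 3.4157

3.4157


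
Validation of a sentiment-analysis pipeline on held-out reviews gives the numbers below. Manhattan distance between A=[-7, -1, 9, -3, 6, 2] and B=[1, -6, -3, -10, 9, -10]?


d = |-7-1| + |-1+ 6| + |9+ 3| + |-3+ 10| + |6-9| + |2+ 10|
  = 8 + 5 + 12 + 7 + 3 + 12
  = 47

47


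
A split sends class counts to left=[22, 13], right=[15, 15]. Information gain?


Parent = [37, 28], H_parent = 0.9861
H_left = 0.9518 (n=35), H_right = 1 (n=30)
H_children = (35/65)·0.9518 + (30/65)·1 = 0.974
IG = 0.9861 - 0.974 = 0.0121

0.0121


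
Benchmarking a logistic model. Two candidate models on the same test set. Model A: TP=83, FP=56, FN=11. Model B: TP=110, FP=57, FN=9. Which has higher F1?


Model A: P=83/139=0.5971, R=83/94=0.883, F1=2PR/(P+R)=2TP/(2TP+FP+FN)=166/233=0.7124
Model B: P=110/167=0.6587, R=110/119=0.9244, F1=2PR/(P+R)=2TP/(2TP+FP+FN)=220/286=0.7692
0.7124 < 0.7692 → Model B

Model B


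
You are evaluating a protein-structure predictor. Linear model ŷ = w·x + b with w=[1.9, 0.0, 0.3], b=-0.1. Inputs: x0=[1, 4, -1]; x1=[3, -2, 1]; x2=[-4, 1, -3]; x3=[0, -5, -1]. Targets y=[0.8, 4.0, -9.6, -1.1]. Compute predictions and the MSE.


ŷ0 = (1.9)·(1) + (0.0)·(4) + (0.3)·(-1) - 0.1 = 1.5
ŷ1 = (1.9)·(3) + (0.0)·(-2) + (0.3)·(1) - 0.1 = 5.9
ŷ2 = (1.9)·(-4) + (0.0)·(1) + (0.3)·(-3) - 0.1 = -8.6
ŷ3 = (1.9)·(0) + (0.0)·(-5) + (0.3)·(-1) - 0.1 = -0.4
errors² = [0.49, 3.61, 1.0, 0.49]
MSE = 5.5900/4 = 1.3975

1.3975


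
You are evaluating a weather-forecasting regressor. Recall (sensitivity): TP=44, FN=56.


Recall = TP/(TP+FN)
= 44/(44+56)
= 44/100 = 44.0%

44.0%


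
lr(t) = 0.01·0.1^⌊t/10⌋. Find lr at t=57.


n_drops = ⌊57/10⌋ = 5
lr = 0.01·0.1^5 = 0.01·0.00001 = 0.0000001

0.0000001


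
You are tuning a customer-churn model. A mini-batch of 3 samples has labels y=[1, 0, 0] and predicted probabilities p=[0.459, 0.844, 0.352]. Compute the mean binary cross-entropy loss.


L[0] = -ln(0.459) = 0.7787
L[1] = -ln(1-0.844) = -ln(0.156) = 1.8579
L[2] = -ln(1-0.352) = -ln(0.648) = 0.4339
mean = (0.7787 + 1.8579 + 0.4339)/3 = 1.0235

1.0235


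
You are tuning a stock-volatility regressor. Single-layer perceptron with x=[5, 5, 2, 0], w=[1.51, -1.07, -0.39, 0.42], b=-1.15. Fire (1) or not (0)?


z = (5)·(1.51) + (5)·(-1.07) + (2)·(-0.39) + (0)·(0.42) - 1.15
  = 0.27
step(z) = 1 (z≥0)

1


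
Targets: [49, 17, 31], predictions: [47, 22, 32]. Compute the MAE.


Absolute errors: |49-47|=2, |17-22|=5, |31-32|=1
Sum = 8
MAE = 8/3 = 8/3

8/3


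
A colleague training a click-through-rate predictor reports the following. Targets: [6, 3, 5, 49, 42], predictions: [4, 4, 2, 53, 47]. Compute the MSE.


Squared errors: (6-4)²=4, (3-4)²=1, (5-2)²=9, (49-53)²=16, (42-47)²=25
Sum = 55
MSE = 55/5 = 11

11


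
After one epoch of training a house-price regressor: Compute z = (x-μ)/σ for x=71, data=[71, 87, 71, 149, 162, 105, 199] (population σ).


μ = 120.5714, σ = 46.2288
z = (71 - 120.5714)/46.2288 = -1.0723

-1.0723


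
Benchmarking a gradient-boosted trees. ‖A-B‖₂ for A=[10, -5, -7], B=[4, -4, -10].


d = √((10-4)² + (-5+ 4)² + (-7+ 10)²)
  = √(36 + 1 + 9)
  = √46 = 6.7823

6.7823


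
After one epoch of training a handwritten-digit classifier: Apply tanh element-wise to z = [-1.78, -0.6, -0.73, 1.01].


tanh(-1.78) = -0.9447
tanh(-0.6) = -0.537
tanh(-0.73) = -0.6231
tanh(1.01) = 0.7658
result = [-0.9447, -0.537, -0.6231, 0.7658]

[-0.9447, -0.537, -0.6231, 0.7658]


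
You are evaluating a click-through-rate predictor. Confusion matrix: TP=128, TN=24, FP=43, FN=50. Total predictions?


Total = TP + TN + FP + FN
= 128 + 24 + 43 + 50
= 245
(Predicted positive: 171, predicted negative: 74)

245


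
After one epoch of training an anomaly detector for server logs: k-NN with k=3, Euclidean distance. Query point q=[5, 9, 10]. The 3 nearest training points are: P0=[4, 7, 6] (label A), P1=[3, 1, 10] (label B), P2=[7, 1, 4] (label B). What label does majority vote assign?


d(q,P0) = 4.5826  (label A)
d(q,P1) = 8.2462  (label B)
d(q,P2) = 10.198  (label B)
Votes: A=1, B=2
Majority → B

B


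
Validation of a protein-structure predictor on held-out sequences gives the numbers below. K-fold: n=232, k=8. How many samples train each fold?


Fold size = 232/8 = 29
Training per fold = 232 - 29 = 203

203


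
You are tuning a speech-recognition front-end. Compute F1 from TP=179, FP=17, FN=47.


Precision = 179/196 = 0.9133
Recall = 179/226 = 0.792
F1 = 2·P·R/(P+R) = 2·TP/(2·TP+FP+FN) = 358/(358+17+47) = 358/422 = 0.8483

0.8483


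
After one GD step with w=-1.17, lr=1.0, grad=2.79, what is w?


w_new = w - α·∇
= -1.17 - 1.0·2.79
= -1.17 - 2.79
= -3.96

-3.96


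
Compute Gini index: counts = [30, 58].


Probabilities: [30/88, 58/88] ≈ [0.3409, 0.6591]
Σpᵢ² = (900 + 3364)/88² = 4264/7744
Gini = 1 - Σpᵢ² = 1 - 4264/7744 = 0.4494

0.4494


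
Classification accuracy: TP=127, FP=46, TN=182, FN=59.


Accuracy = (TP+TN)/(TP+TN+FP+FN)
= (127+182)/(414)
= 309/414 = 74.64%

74.64%


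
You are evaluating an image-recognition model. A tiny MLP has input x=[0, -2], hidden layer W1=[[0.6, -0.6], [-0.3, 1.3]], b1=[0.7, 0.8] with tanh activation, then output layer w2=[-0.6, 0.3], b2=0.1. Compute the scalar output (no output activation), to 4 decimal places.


z1[0] = (0.6)·(0) + (-0.6)·(-2) + 0.7 = 1.9
z1[1] = (-0.3)·(0) + (1.3)·(-2) + 0.8 = -1.8
h = tanh(z1) = [0.9562, -0.9468]
output = (-0.6)·(0.9562) + (0.3)·(-0.9468) + 0.1 = -0.7578

-0.7578


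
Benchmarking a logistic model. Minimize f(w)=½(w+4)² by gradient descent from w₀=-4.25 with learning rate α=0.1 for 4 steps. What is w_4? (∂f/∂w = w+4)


step 1: grad = -4.25+4 = -0.25; w = -4.25 - 0.1·(-0.25) = -4.225
step 2: grad = -4.225+4 = -0.225; w = -4.225 - 0.1·(-0.225) = -4.2025
step 3: grad = -4.2025+4 = -0.2025; w = -4.2025 - 0.1·(-0.2025) = -4.18225
step 4: grad = -4.18225+4 = -0.18225; w = -4.18225 - 0.1·(-0.18225) = -4.164025

-4.164025


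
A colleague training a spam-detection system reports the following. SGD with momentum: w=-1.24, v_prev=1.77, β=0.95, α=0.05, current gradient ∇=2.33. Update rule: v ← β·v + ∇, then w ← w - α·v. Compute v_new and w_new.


v_new = 0.95·1.77 + 2.33 = 1.6815 + 2.33 = 4.0115
w_new = -1.24 - 0.05·4.0115 = -1.24 - 0.200575 = -1.440575

v_new=4.0115, w_new=-1.440575


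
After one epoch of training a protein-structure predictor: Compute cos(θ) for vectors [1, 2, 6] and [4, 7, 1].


A·B = 1·4 + 2·7 + 6·1 = 24
‖A‖ = √41 = 6.4031, ‖B‖ = √66 = 8.124
cos = 24/(√41·√66) = 24/√2706 = 0.4614

0.4614


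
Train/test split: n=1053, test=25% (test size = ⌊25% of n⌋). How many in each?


Test = ⌊1053·25/100⌋ = 263
Train = 1053 - 263 = 790

Train: 790, Test: 263


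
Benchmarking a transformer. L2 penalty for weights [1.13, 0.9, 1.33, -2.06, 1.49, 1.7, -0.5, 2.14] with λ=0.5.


‖w‖₂² = (1.13)² + (0.9)² + (1.33)² + (-2.06)² + (1.49)² + (1.7)² + (-0.5)² + (2.14)²
     = 1.2769 + 0.81 + 1.7689 + 4.2436 + 2.2201 + 2.89 + 0.25 + 4.5796
     = 18.0391
λ·‖w‖₂² = 0.5·18.0391 = 9.01955

9.01955


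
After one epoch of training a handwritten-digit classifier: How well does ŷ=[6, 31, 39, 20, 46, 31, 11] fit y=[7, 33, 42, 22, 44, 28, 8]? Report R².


ȳ = 26.2857
SS_res = Σ(y-ŷ)² = 40
SS_tot = Σ(y-ȳ)² = 1333.43
R² = 1 - SS_res/SS_tot = 1 - 0.03 = 0.97

0.97


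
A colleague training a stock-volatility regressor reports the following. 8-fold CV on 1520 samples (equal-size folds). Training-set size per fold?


Fold size = 1520/8 = 190
Training per fold = 1520 - 190 = 1330

1330


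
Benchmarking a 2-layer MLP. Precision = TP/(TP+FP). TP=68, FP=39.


Precision = TP/(TP+FP)
= 68/(68+39)
= 68/107 = 63.55%

63.55%


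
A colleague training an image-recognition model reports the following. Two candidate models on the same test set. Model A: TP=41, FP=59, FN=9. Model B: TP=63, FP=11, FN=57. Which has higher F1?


Model A: P=41/100=0.41, R=41/50=0.82, F1=2PR/(P+R)=2TP/(2TP+FP+FN)=82/150=0.5467
Model B: P=63/74=0.8514, R=63/120=0.525, F1=2PR/(P+R)=2TP/(2TP+FP+FN)=126/194=0.6495
0.5467 < 0.6495 → Model B

Model B


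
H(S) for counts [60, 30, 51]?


Probabilities: [60/141, 30/141, 51/141] ≈ [0.4255, 0.2128, 0.3617]
H = -((60/141)·log₂(60/141) + (30/141)·log₂(30/141) + (51/141)·log₂(51/141))
  = 1.5302 bits

1.5302 bits


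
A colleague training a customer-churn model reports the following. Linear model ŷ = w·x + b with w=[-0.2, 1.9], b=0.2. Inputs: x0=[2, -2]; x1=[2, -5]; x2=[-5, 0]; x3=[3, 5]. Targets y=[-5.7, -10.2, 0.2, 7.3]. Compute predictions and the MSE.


ŷ0 = (-0.2)·(2) + (1.9)·(-2) + 0.2 = -4.0
ŷ1 = (-0.2)·(2) + (1.9)·(-5) + 0.2 = -9.7
ŷ2 = (-0.2)·(-5) + (1.9)·(0) + 0.2 = 1.2
ŷ3 = (-0.2)·(3) + (1.9)·(5) + 0.2 = 9.1
errors² = [2.89, 0.25, 1.0, 3.24]
MSE = 7.3800/4 = 1.845

1.845


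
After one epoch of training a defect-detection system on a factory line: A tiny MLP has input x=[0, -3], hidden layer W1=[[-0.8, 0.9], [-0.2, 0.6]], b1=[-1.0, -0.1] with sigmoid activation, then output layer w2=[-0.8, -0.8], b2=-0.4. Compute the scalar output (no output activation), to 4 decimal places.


z1[0] = (-0.8)·(0) + (0.9)·(-3) - 1.0 = -3.7
z1[1] = (-0.2)·(0) + (0.6)·(-3) - 0.1 = -1.9
h = sigmoid(z1) = [0.0241, 0.1301]
output = (-0.8)·(0.0241) + (-0.8)·(0.1301) - 0.4 = -0.5234

-0.5234


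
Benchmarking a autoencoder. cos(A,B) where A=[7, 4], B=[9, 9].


A·B = 7·9 + 4·9 = 99
‖A‖ = √65 = 8.0623, ‖B‖ = √162 = 12.7279
cos = 99/(√65·√162) = 99/√10530 = 0.9648

0.9648


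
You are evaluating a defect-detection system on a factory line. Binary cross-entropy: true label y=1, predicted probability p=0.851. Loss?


BCE = -[y·ln(p) + (1-y)·ln(1-p)]
= -1·ln(0.851) - 0
= -ln(0.851) = 0.1613

0.1613


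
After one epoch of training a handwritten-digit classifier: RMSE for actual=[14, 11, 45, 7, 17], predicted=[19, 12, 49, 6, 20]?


MSE = 52/5 = 10.4
RMSE = √(52/5) = 3.2249

3.2249


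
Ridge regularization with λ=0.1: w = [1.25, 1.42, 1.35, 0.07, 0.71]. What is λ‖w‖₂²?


‖w‖₂² = (1.25)² + (1.42)² + (1.35)² + (0.07)² + (0.71)²
     = 1.5625 + 2.0164 + 1.8225 + 0.0049 + 0.5041
     = 5.9104
λ·‖w‖₂² = 0.1·5.9104 = 0.59104

0.59104


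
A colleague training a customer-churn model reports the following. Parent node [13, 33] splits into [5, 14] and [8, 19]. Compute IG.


Parent = [13, 33], H_parent = 0.859
H_left = 0.8315 (n=19), H_right = 0.8767 (n=27)
H_children = (19/46)·0.8315 + (27/46)·0.8767 = 0.858
IG = 0.859 - 0.858 = 0.001

0.001


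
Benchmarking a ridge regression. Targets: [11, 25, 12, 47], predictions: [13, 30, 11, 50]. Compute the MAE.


Absolute errors: |11-13|=2, |25-30|=5, |12-11|=1, |47-50|=3
Sum = 11
MAE = 11/4 = 11/4

11/4


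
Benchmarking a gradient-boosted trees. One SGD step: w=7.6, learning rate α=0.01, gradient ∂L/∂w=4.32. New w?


w_new = w - α·∇
= 7.6 - 0.01·4.32
= 7.6 - 0.0432
= 7.5568

7.5568


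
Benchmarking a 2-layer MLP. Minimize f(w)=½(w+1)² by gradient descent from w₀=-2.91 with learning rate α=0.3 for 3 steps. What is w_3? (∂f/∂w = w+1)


step 1: grad = -2.91+1 = -1.91; w = -2.91 - 0.3·(-1.91) = -2.337
step 2: grad = -2.337+1 = -1.337; w = -2.337 - 0.3·(-1.337) = -1.9359
step 3: grad = -1.9359+1 = -0.9359; w = -1.9359 - 0.3·(-0.9359) = -1.65513

-1.65513


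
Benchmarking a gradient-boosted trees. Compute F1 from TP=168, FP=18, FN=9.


Precision = 168/186 = 0.9032
Recall = 168/177 = 0.9492
F1 = 2·P·R/(P+R) = 2·TP/(2·TP+FP+FN) = 336/(336+18+9) = 336/363 = 0.9256

0.9256


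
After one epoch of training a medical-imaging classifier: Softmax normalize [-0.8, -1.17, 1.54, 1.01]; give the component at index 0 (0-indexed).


Exponentials: e^-0.8=0.4493, e^-1.17=0.3104, e^1.54=4.6646, e^1.01=2.7456
Sum = 8.1699
Softmax = [0.055, 0.038, 0.5709, 0.3361]
p[0] = 0.4493/8.1699 = 0.055

0.055


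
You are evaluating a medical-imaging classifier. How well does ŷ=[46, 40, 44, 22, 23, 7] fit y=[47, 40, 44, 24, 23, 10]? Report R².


ȳ = 31.3333
SS_res = Σ(y-ŷ)² = 14
SS_tot = Σ(y-ȳ)² = 1059.33
R² = 1 - SS_res/SS_tot = 1 - 0.0132 = 0.9868

0.9868


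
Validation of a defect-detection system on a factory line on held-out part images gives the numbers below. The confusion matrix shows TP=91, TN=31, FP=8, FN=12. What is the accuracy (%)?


Accuracy = (TP+TN)/(TP+TN+FP+FN)
= (91+31)/(142)
= 122/142 = 85.92%

85.92%


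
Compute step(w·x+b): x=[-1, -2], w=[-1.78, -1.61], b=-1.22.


z = (-1)·(-1.78) + (-2)·(-1.61) - 1.22
  = 3.78
step(z) = 1 (z≥0)

1


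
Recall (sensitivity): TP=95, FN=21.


Recall = TP/(TP+FN)
= 95/(95+21)
= 95/116 = 81.9%

81.9%


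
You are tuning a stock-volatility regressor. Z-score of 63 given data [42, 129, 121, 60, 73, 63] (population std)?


μ = 81.3333, σ = 32.2835
z = (63 - 81.3333)/32.2835 = -0.5679

-0.5679


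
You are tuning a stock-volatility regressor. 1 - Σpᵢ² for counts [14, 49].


Probabilities: [14/63, 49/63] ≈ [0.2222, 0.7778]
Σpᵢ² = (196 + 2401)/63² = 2597/3969
Gini = 1 - Σpᵢ² = 1 - 2597/3969 = 0.3457

0.3457


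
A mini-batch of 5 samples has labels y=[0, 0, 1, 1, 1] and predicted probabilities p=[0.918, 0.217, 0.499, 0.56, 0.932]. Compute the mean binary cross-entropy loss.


L[0] = -ln(1-0.918) = -ln(0.082) = 2.501
L[1] = -ln(1-0.217) = -ln(0.783) = 0.2446
L[2] = -ln(0.499) = 0.6951
L[3] = -ln(0.56) = 0.5798
L[4] = -ln(0.932) = 0.0704
mean = (2.501 + 0.2446 + 0.6951 + 0.5798 + 0.0704)/5 = 0.8182

0.8182


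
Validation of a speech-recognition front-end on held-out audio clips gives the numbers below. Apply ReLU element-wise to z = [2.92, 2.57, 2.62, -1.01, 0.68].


ReLU(2.92) = max(0, 2.92) = 2.92
ReLU(2.57) = max(0, 2.57) = 2.57
ReLU(2.62) = max(0, 2.62) = 2.62
ReLU(-1.01) = max(0, -1.01) = 0.0
ReLU(0.68) = max(0, 0.68) = 0.68
result = [2.92, 2.57, 2.62, 0.0, 0.68]

[2.92, 2.57, 2.62, 0.0, 0.68]


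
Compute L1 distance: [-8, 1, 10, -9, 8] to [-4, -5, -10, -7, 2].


d = |-8+ 4| + |1+ 5| + |10+ 10| + |-9+ 7| + |8-2|
  = 4 + 6 + 20 + 2 + 6
  = 38

38


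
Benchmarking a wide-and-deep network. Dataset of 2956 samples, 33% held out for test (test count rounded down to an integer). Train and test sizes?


Test = ⌊2956·33/100⌋ = 975
Train = 2956 - 975 = 1981

Train: 1981, Test: 975


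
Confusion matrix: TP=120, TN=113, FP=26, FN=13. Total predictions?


Total = TP + TN + FP + FN
= 120 + 113 + 26 + 13
= 272
(Predicted positive: 146, predicted negative: 126)

272


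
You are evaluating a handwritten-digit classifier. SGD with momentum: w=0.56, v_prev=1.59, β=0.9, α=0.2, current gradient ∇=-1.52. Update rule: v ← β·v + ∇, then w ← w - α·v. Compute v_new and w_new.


v_new = 0.9·1.59 - 1.52 = 1.431 - 1.52 = -0.089
w_new = 0.56 - 0.2·-0.089 = 0.56 + 0.0178 = 0.5778

v_new=-0.089, w_new=0.5778


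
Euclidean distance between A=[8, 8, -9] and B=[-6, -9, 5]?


d = √((8+ 6)² + (8+ 9)² + (-9-5)²)
  = √(196 + 289 + 196)
  = √681 = 26.096

26.096


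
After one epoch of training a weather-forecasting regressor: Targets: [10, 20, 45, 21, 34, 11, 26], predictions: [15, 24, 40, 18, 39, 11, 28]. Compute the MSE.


Squared errors: (10-15)²=25, (20-24)²=16, (45-40)²=25, (21-18)²=9, (34-39)²=25, (11-11)²=0, (26-28)²=4
Sum = 104
MSE = 104/7 = 104/7

104/7


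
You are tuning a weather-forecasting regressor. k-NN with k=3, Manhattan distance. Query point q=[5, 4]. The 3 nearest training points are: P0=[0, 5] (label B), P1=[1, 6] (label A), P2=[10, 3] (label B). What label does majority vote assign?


d(q,P0) = 6  (label B)
d(q,P1) = 6  (label A)
d(q,P2) = 6  (label B)
Votes: A=1, B=2
Majority → B

B


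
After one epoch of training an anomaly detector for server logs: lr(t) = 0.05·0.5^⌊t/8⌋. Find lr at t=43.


n_drops = ⌊43/8⌋ = 5
lr = 0.05·0.5^5 = 0.05·0.03125 = 0.0015625

0.0015625


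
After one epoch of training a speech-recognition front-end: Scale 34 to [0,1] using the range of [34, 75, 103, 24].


min=24, max=103
(34-24)/(103-24) = 10/79 = 0.1266

0.1266


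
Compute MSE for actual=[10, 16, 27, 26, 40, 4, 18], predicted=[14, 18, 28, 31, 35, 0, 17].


Squared errors: (10-14)²=16, (16-18)²=4, (27-28)²=1, (26-31)²=25, (40-35)²=25, (4-0)²=16, (18-17)²=1
Sum = 88
MSE = 88/7 = 88/7

88/7


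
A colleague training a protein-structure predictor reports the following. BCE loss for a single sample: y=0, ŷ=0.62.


BCE = -[y·ln(p) + (1-y)·ln(1-p)]
= -0 - 1·ln(1-0.62)
= -ln(0.38) = 0.9676

0.9676


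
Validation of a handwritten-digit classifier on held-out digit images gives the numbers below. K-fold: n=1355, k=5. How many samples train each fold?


Fold size = 1355/5 = 271
Training per fold = 1355 - 271 = 1084

1084


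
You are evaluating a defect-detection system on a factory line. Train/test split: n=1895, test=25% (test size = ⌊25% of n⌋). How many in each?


Test = ⌊1895·25/100⌋ = 473
Train = 1895 - 473 = 1422

Train: 1422, Test: 473


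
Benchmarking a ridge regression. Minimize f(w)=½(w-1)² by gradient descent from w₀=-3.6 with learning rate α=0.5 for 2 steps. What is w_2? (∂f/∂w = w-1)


step 1: grad = -3.6-1 = -4.6; w = -3.6 - 0.5·(-4.6) = -1.3
step 2: grad = -1.3-1 = -2.3; w = -1.3 - 0.5·(-2.3) = -0.15

-0.15


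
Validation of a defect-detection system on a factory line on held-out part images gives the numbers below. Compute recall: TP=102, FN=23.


Recall = TP/(TP+FN)
= 102/(102+23)
= 102/125 = 81.6%

81.6%


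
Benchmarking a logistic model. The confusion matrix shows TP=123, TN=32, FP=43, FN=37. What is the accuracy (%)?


Accuracy = (TP+TN)/(TP+TN+FP+FN)
= (123+32)/(235)
= 155/235 = 65.96%

65.96%


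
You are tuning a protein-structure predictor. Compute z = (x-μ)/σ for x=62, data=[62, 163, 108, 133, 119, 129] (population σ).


μ = 119, σ = 30.556
z = (62 - 119)/30.556 = -1.8654

-1.8654


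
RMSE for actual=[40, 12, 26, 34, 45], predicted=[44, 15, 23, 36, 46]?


MSE = 39/5 = 7.8
RMSE = √(39/5) = 2.7928

2.7928


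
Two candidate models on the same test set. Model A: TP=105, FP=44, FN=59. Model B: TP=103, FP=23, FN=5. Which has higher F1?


Model A: P=105/149=0.7047, R=105/164=0.6402, F1=2PR/(P+R)=2TP/(2TP+FP+FN)=210/313=0.6709
Model B: P=103/126=0.8175, R=103/108=0.9537, F1=2PR/(P+R)=2TP/(2TP+FP+FN)=206/234=0.8803
0.6709 < 0.8803 → Model B

Model B


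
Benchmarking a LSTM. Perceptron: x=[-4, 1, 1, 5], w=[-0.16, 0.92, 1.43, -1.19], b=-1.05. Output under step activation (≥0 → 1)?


z = (-4)·(-0.16) + (1)·(0.92) + (1)·(1.43) + (5)·(-1.19) - 1.05
  = -4.01
step(z) = 0 (z<0)

0


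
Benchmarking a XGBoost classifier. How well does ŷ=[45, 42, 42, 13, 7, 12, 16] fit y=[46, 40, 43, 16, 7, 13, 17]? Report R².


ȳ = 26
SS_res = Σ(y-ŷ)² = 17
SS_tot = Σ(y-ȳ)² = 1596
R² = 1 - SS_res/SS_tot = 1 - 0.0107 = 0.9893

0.9893


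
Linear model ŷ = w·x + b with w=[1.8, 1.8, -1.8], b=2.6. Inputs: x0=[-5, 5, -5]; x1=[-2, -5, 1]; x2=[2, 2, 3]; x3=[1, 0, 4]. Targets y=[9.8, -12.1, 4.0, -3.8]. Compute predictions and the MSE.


ŷ0 = (1.8)·(-5) + (1.8)·(5) + (-1.8)·(-5) + 2.6 = 11.6
ŷ1 = (1.8)·(-2) + (1.8)·(-5) + (-1.8)·(1) + 2.6 = -11.8
ŷ2 = (1.8)·(2) + (1.8)·(2) + (-1.8)·(3) + 2.6 = 4.4
ŷ3 = (1.8)·(1) + (1.8)·(0) + (-1.8)·(4) + 2.6 = -2.8
errors² = [3.24, 0.09, 0.16, 1.0]
MSE = 4.4900/4 = 1.1225

1.1225


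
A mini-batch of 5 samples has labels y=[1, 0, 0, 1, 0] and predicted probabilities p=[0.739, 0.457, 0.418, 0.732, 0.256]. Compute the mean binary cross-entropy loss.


L[0] = -ln(0.739) = 0.3025
L[1] = -ln(1-0.457) = -ln(0.543) = 0.6106
L[2] = -ln(1-0.418) = -ln(0.582) = 0.5413
L[3] = -ln(0.732) = 0.312
L[4] = -ln(1-0.256) = -ln(0.744) = 0.2957
mean = (0.3025 + 0.6106 + 0.5413 + 0.312 + 0.2957)/5 = 0.4124

0.4124


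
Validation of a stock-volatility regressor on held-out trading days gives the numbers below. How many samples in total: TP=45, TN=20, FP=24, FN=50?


Total = TP + TN + FP + FN
= 45 + 20 + 24 + 50
= 139
(Predicted positive: 69, predicted negative: 70)

139


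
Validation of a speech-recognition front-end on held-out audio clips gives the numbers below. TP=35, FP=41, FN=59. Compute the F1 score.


Precision = 35/76 = 0.4605
Recall = 35/94 = 0.3723
F1 = 2·P·R/(P+R) = 2·TP/(2·TP+FP+FN) = 70/(70+41+59) = 70/170 = 0.4118

0.4118


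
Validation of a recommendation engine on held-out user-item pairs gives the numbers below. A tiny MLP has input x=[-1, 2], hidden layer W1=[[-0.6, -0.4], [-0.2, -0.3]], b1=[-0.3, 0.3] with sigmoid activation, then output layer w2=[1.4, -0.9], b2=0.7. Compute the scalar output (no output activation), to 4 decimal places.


z1[0] = (-0.6)·(-1) + (-0.4)·(2) - 0.3 = -0.5
z1[1] = (-0.2)·(-1) + (-0.3)·(2) + 0.3 = -0.1
h = sigmoid(z1) = [0.3775, 0.475]
output = (1.4)·(0.3775) + (-0.9)·(0.475) + 0.7 = 0.801

0.801


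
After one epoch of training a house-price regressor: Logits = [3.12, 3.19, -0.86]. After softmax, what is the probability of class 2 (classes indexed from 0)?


Exponentials: e^3.12=22.6464, e^3.19=24.2884, e^-0.86=0.4232
Sum = 47.358
Softmax = [0.4782, 0.5129, 0.0089]
p[2] = 0.4232/47.358 = 0.0089

0.0089


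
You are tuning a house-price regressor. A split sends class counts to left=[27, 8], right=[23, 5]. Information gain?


Parent = [50, 13], H_parent = 0.7344
H_left = 0.7755 (n=35), H_right = 0.6769 (n=28)
H_children = (35/63)·0.7755 + (28/63)·0.6769 = 0.7317
IG = 0.7344 - 0.7317 = 0.0027

0.0027


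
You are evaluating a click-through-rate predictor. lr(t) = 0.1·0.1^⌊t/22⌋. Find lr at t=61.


n_drops = ⌊61/22⌋ = 2
lr = 0.1·0.1^2 = 0.1·0.01 = 0.001

0.001


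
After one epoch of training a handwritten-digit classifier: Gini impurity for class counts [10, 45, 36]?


Probabilities: [10/91, 45/91, 36/91] ≈ [0.1099, 0.4945, 0.3956]
Σpᵢ² = (100 + 2025 + 1296)/91² = 3421/8281
Gini = 1 - Σpᵢ² = 1 - 3421/8281 = 0.5869

0.5869


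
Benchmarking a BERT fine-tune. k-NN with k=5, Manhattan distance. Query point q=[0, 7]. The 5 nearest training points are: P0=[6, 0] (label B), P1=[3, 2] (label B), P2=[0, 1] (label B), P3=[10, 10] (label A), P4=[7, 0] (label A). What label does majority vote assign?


d(q,P0) = 13  (label B)
d(q,P1) = 8  (label B)
d(q,P2) = 6  (label B)
d(q,P3) = 13  (label A)
d(q,P4) = 14  (label A)
Votes: A=2, B=3
Majority → B

B


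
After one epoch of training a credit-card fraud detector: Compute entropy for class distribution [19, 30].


Probabilities: [19/49, 30/49] ≈ [0.3878, 0.6122]
H = -((19/49)·log₂(19/49) + (30/49)·log₂(30/49))
  = 0.9633 bits

0.9633 bits


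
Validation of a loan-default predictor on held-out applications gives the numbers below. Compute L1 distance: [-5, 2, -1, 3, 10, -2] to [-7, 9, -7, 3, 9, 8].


d = |-5+ 7| + |2-9| + |-1+ 7| + |3-3| + |10-9| + |-2-8|
  = 2 + 7 + 6 + 0 + 1 + 10
  = 26

26


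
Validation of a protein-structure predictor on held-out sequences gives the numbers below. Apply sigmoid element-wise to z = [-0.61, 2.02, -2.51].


σ(-0.61) = 1/(1+e^0.61) = 0.3521
σ(2.02) = 1/(1+e^-2.02) = 0.8829
σ(-2.51) = 1/(1+e^2.51) = 0.0752
result = [0.3521, 0.8829, 0.0752]

[0.3521, 0.8829, 0.0752]


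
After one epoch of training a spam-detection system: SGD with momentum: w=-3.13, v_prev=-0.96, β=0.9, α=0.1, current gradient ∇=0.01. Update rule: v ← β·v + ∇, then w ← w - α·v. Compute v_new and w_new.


v_new = 0.9·-0.96 + 0.01 = -0.864 + 0.01 = -0.854
w_new = -3.13 - 0.1·-0.854 = -3.13 + 0.0854 = -3.0446

v_new=-0.854, w_new=-3.0446


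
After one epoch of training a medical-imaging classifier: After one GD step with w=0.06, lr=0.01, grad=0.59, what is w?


w_new = w - α·∇
= 0.06 - 0.01·0.59
= 0.06 - 0.0059
= 0.0541

0.0541


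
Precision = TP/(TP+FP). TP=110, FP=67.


Precision = TP/(TP+FP)
= 110/(110+67)
= 110/177 = 62.15%

62.15%


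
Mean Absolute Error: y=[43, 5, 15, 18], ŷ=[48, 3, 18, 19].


Absolute errors: |43-48|=5, |5-3|=2, |15-18|=3, |18-19|=1
Sum = 11
MAE = 11/4 = 11/4

11/4


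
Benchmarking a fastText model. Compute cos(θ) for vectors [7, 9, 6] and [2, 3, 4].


A·B = 7·2 + 9·3 + 6·4 = 65
‖A‖ = √166 = 12.8841, ‖B‖ = √29 = 5.3852
cos = 65/(√166·√29) = 65/√4814 = 0.9368

0.9368


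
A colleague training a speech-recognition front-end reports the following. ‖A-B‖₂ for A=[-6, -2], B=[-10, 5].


d = √((-6+ 10)² + (-2-5)²)
  = √(16 + 49)
  = √65 = 8.0623

8.0623


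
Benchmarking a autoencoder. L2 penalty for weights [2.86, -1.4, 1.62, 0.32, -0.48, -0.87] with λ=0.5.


‖w‖₂² = (2.86)² + (-1.4)² + (1.62)² + (0.32)² + (-0.48)² + (-0.87)²
     = 8.1796 + 1.96 + 2.6244 + 0.1024 + 0.2304 + 0.7569
     = 13.8537
λ·‖w‖₂² = 0.5·13.8537 = 6.92685

6.92685


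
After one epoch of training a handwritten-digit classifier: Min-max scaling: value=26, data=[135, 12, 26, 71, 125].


min=12, max=135
(26-12)/(135-12) = 14/123 = 0.1138

0.1138


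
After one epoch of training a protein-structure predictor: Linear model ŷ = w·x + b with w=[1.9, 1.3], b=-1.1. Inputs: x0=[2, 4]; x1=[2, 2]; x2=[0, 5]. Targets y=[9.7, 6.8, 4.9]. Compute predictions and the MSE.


ŷ0 = (1.9)·(2) + (1.3)·(4) - 1.1 = 7.9
ŷ1 = (1.9)·(2) + (1.3)·(2) - 1.1 = 5.3
ŷ2 = (1.9)·(0) + (1.3)·(5) - 1.1 = 5.4
errors² = [3.24, 2.25, 0.25]
MSE = 5.7400/3 = 1.9133

1.9133


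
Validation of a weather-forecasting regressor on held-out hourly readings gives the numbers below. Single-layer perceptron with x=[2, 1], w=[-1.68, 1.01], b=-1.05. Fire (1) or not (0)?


z = (2)·(-1.68) + (1)·(1.01) - 1.05
  = -3.4
step(z) = 0 (z<0)

0


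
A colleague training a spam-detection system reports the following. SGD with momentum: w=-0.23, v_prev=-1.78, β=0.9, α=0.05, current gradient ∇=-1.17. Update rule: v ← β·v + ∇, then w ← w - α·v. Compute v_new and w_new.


v_new = 0.9·-1.78 - 1.17 = -1.602 - 1.17 = -2.772
w_new = -0.23 - 0.05·-2.772 = -0.23 + 0.1386 = -0.0914

v_new=-2.772, w_new=-0.0914


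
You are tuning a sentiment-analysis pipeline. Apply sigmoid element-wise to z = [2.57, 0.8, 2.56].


σ(2.57) = 1/(1+e^-2.57) = 0.9289
σ(0.8) = 1/(1+e^-0.8) = 0.69
σ(2.56) = 1/(1+e^-2.56) = 0.9282
result = [0.9289, 0.69, 0.9282]

[0.9289, 0.69, 0.9282]


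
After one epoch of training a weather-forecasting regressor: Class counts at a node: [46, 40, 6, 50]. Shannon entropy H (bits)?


Probabilities: [46/142, 40/142, 6/142, 50/142] ≈ [0.3239, 0.2817, 0.0423, 0.3521]
H = -((46/142)·log₂(46/142) + (40/142)·log₂(40/142) + (6/142)·log₂(6/142) + (50/142)·log₂(50/142))
  = 1.7648 bits

1.7648 bits


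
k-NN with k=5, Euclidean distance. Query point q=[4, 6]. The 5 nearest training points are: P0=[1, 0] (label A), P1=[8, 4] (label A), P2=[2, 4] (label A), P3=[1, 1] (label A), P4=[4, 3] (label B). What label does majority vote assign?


d(q,P0) = 6.7082  (label A)
d(q,P1) = 4.4721  (label A)
d(q,P2) = 2.8284  (label A)
d(q,P3) = 5.831  (label A)
d(q,P4) = 3.0  (label B)
Votes: A=4, B=1
Majority → A

A


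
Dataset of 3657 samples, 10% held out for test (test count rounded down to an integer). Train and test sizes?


Test = ⌊3657·10/100⌋ = 365
Train = 3657 - 365 = 3292

Train: 3292, Test: 365


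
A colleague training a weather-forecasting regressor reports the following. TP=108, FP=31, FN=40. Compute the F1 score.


Precision = 108/139 = 0.777
Recall = 108/148 = 0.7297
F1 = 2·P·R/(P+R) = 2·TP/(2·TP+FP+FN) = 216/(216+31+40) = 216/287 = 0.7526

0.7526


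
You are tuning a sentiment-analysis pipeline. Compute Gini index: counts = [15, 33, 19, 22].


Probabilities: [15/89, 33/89, 19/89, 22/89] ≈ [0.1685, 0.3708, 0.2135, 0.2472]
Σpᵢ² = (225 + 1089 + 361 + 484)/89² = 2159/7921
Gini = 1 - Σpᵢ² = 1 - 2159/7921 = 0.7274

0.7274


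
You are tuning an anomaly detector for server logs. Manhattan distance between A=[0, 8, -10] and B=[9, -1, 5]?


d = |0-9| + |8+ 1| + |-10-5|
  = 9 + 9 + 15
  = 33

33


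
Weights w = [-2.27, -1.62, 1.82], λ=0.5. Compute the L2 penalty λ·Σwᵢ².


‖w‖₂² = (-2.27)² + (-1.62)² + (1.82)²
     = 5.1529 + 2.6244 + 3.3124
     = 11.0897
λ·‖w‖₂² = 0.5·11.0897 = 5.54485

5.54485


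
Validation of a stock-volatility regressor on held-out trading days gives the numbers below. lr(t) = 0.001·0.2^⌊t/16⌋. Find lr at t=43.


n_drops = ⌊43/16⌋ = 2
lr = 0.001·0.2^2 = 0.001·0.04 = 0.00004

0.00004


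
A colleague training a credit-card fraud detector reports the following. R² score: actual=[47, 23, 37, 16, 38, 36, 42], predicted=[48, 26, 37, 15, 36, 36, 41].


ȳ = 34.1429
SS_res = Σ(y-ŷ)² = 16
SS_tot = Σ(y-ȳ)² = 706.86
R² = 1 - SS_res/SS_tot = 1 - 0.0226 = 0.9774

0.9774


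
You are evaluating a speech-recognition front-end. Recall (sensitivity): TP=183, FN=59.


Recall = TP/(TP+FN)
= 183/(183+59)
= 183/242 = 75.62%

75.62%


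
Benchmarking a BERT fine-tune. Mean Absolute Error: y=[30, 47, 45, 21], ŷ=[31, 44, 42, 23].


Absolute errors: |30-31|=1, |47-44|=3, |45-42|=3, |21-23|=2
Sum = 9
MAE = 9/4 = 9/4

9/4


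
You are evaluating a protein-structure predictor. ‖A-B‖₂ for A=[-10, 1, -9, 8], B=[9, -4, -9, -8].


d = √((-10-9)² + (1+ 4)² + (-9+ 9)² + (8+ 8)²)
  = √(361 + 25 + 0 + 256)
  = √642 = 25.3377

25.3377


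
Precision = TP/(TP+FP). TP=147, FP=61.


Precision = TP/(TP+FP)
= 147/(147+61)
= 147/208 = 70.67%

70.67%


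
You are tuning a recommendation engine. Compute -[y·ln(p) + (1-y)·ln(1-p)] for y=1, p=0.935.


BCE = -[y·ln(p) + (1-y)·ln(1-p)]
= -1·ln(0.935) - 0
= -ln(0.935) = 0.0672

0.0672


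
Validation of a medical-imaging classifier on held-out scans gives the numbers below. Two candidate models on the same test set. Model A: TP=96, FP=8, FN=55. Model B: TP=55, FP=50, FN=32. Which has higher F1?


Model A: P=96/104=0.9231, R=96/151=0.6358, F1=2PR/(P+R)=2TP/(2TP+FP+FN)=192/255=0.7529
Model B: P=55/105=0.5238, R=55/87=0.6322, F1=2PR/(P+R)=2TP/(2TP+FP+FN)=110/192=0.5729
0.7529 > 0.5729 → Model A

Model A


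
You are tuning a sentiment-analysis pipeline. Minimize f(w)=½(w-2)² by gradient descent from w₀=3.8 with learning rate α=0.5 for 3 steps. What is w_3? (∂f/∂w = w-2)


step 1: grad = 3.8-2 = 1.8; w = 3.8 - 0.5·(1.8) = 2.9
step 2: grad = 2.9-2 = 0.9; w = 2.9 - 0.5·(0.9) = 2.45
step 3: grad = 2.45-2 = 0.45; w = 2.45 - 0.5·(0.45) = 2.225

2.225


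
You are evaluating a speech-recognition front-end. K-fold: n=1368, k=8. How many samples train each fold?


Fold size = 1368/8 = 171
Training per fold = 1368 - 171 = 1197

1197


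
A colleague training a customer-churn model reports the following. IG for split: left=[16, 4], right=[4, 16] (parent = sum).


Parent = [20, 20], H_parent = 1
H_left = 0.7219 (n=20), H_right = 0.7219 (n=20)
H_children = (20/40)·0.7219 + (20/40)·0.7219 = 0.7219
IG = 1 - 0.7219 = 0.2781

0.2781


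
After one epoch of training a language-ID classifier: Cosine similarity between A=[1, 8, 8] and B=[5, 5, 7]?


A·B = 1·5 + 8·5 + 8·7 = 101
‖A‖ = √129 = 11.3578, ‖B‖ = √99 = 9.9499
cos = 101/(√129·√99) = 101/√12771 = 0.8937

0.8937


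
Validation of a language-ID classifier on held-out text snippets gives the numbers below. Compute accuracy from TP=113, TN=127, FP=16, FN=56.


Accuracy = (TP+TN)/(TP+TN+FP+FN)
= (113+127)/(312)
= 240/312 = 76.92%

76.92%


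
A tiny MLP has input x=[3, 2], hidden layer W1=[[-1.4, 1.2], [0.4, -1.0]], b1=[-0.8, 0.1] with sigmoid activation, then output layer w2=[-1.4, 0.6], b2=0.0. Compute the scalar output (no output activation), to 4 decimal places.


z1[0] = (-1.4)·(3) + (1.2)·(2) - 0.8 = -2.6
z1[1] = (0.4)·(3) + (-1.0)·(2) + 0.1 = -0.7
h = sigmoid(z1) = [0.0691, 0.3318]
output = (-1.4)·(0.0691) + (0.6)·(0.3318) + 0.0 = 0.1023

0.1023


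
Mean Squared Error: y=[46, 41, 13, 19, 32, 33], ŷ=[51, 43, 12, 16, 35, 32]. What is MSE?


Squared errors: (46-51)²=25, (41-43)²=4, (13-12)²=1, (19-16)²=9, (32-35)²=9, (33-32)²=1
Sum = 49
MSE = 49/6 = 49/6

49/6


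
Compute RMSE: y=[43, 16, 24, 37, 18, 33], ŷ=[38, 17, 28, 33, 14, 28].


MSE = 99/6 = 16.5
RMSE = √(99/6) = 4.062

4.062


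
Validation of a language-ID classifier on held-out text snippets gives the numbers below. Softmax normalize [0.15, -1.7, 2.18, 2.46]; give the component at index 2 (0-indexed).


Exponentials: e^0.15=1.1618, e^-1.7=0.1827, e^2.18=8.8463, e^2.46=11.7048
Sum = 21.8956
Softmax = [0.0531, 0.0083, 0.404, 0.5346]
p[2] = 8.8463/21.8956 = 0.404

0.404


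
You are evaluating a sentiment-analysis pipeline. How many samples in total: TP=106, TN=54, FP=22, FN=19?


Total = TP + TN + FP + FN
= 106 + 54 + 22 + 19
= 201
(Predicted positive: 128, predicted negative: 73)

201


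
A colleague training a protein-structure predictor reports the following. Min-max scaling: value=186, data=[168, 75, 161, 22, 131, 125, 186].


min=22, max=186
(186-22)/(186-22) = 164/164 = 1.0

1.0


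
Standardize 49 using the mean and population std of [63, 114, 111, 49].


μ = 84.25, σ = 28.7
z = (49 - 84.25)/28.7 = -1.2282

-1.2282


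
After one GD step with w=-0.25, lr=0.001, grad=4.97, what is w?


w_new = w - α·∇
= -0.25 - 0.001·4.97
= -0.25 - 0.00497
= -0.25497

-0.25497


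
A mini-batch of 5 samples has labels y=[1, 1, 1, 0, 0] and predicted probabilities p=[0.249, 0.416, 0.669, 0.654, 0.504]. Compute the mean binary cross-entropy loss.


L[0] = -ln(0.249) = 1.3903
L[1] = -ln(0.416) = 0.8771
L[2] = -ln(0.669) = 0.402
L[3] = -ln(1-0.654) = -ln(0.346) = 1.0613
L[4] = -ln(1-0.504) = -ln(0.496) = 0.7012
mean = (1.3903 + 0.8771 + 0.402 + 1.0613 + 0.7012)/5 = 0.8864

0.8864


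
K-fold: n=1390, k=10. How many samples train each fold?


Fold size = 1390/10 = 139
Training per fold = 1390 - 139 = 1251

1251


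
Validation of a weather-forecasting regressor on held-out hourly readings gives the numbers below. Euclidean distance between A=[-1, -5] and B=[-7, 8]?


d = √((-1+ 7)² + (-5-8)²)
  = √(36 + 169)
  = √205 = 14.3178

14.3178


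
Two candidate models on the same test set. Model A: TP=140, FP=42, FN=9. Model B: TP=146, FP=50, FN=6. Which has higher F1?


Model A: P=140/182=0.7692, R=140/149=0.9396, F1=2PR/(P+R)=2TP/(2TP+FP+FN)=280/331=0.8459
Model B: P=146/196=0.7449, R=146/152=0.9605, F1=2PR/(P+R)=2TP/(2TP+FP+FN)=292/348=0.8391
0.8459 > 0.8391 → Model A

Model A


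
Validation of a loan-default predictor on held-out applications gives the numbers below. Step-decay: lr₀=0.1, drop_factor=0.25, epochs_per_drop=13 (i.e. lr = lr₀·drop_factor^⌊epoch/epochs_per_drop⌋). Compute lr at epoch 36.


n_drops = ⌊36/13⌋ = 2
lr = 0.1·0.25^2 = 0.1·0.0625 = 0.00625

0.00625


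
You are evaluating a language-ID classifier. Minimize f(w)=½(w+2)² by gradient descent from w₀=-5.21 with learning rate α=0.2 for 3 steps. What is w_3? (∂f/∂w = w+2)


step 1: grad = -5.21+2 = -3.21; w = -5.21 - 0.2·(-3.21) = -4.568
step 2: grad = -4.568+2 = -2.568; w = -4.568 - 0.2·(-2.568) = -4.0544
step 3: grad = -4.0544+2 = -2.0544; w = -4.0544 - 0.2·(-2.0544) = -3.64352

-3.64352


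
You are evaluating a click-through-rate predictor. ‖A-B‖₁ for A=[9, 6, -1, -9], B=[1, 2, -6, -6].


d = |9-1| + |6-2| + |-1+ 6| + |-9+ 6|
  = 8 + 4 + 5 + 3
  = 20

20


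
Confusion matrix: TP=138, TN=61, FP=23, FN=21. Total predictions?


Total = TP + TN + FP + FN
= 138 + 61 + 23 + 21
= 243
(Predicted positive: 161, predicted negative: 82)

243


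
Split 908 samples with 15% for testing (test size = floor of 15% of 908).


Test = ⌊908·15/100⌋ = 136
Train = 908 - 136 = 772

Train: 772, Test: 136


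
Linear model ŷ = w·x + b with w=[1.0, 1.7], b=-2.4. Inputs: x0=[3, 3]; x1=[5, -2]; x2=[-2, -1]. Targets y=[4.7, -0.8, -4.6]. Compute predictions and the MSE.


ŷ0 = (1.0)·(3) + (1.7)·(3) - 2.4 = 5.7
ŷ1 = (1.0)·(5) + (1.7)·(-2) - 2.4 = -0.8
ŷ2 = (1.0)·(-2) + (1.7)·(-1) - 2.4 = -6.1
errors² = [1.0, 0.0, 2.25]
MSE = 3.2500/3 = 1.0833

1.0833


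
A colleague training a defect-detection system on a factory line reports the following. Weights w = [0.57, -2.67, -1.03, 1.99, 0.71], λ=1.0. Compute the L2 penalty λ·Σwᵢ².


‖w‖₂² = (0.57)² + (-2.67)² + (-1.03)² + (1.99)² + (0.71)²
     = 0.3249 + 7.1289 + 1.0609 + 3.9601 + 0.5041
     = 12.9789
λ·‖w‖₂² = 1.0·12.9789 = 12.9789

12.9789


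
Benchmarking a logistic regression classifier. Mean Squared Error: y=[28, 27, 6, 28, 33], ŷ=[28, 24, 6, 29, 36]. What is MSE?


Squared errors: (28-28)²=0, (27-24)²=9, (6-6)²=0, (28-29)²=1, (33-36)²=9
Sum = 19
MSE = 19/5 = 19/5

19/5


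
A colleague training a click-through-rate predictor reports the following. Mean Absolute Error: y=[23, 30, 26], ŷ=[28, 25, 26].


Absolute errors: |23-28|=5, |30-25|=5, |26-26|=0
Sum = 10
MAE = 10/3 = 10/3

10/3


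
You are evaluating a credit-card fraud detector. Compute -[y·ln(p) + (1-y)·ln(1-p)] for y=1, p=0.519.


BCE = -[y·ln(p) + (1-y)·ln(1-p)]
= -1·ln(0.519) - 0
= -ln(0.519) = 0.6559

0.6559


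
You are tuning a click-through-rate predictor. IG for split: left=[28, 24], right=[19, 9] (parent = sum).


Parent = [47, 33], H_parent = 0.9778
H_left = 0.9957 (n=52), H_right = 0.9059 (n=28)
H_children = (52/80)·0.9957 + (28/80)·0.9059 = 0.9643
IG = 0.9778 - 0.9643 = 0.0135

0.0135


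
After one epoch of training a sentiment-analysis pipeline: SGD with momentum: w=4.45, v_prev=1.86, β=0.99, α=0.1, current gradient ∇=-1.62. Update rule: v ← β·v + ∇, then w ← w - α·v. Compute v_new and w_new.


v_new = 0.99·1.86 - 1.62 = 1.8414 - 1.62 = 0.2214
w_new = 4.45 - 0.1·0.2214 = 4.45 - 0.02214 = 4.42786

v_new=0.2214, w_new=4.42786


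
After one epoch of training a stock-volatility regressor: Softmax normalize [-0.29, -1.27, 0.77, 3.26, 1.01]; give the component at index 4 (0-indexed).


Exponentials: e^-0.29=0.7483, e^-1.27=0.2808, e^0.77=2.1598, e^3.26=26.0495, e^1.01=2.7456
Sum = 31.984
Softmax = [0.0234, 0.0088, 0.0675, 0.8145, 0.0858]
p[4] = 2.7456/31.984 = 0.0858

0.0858
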